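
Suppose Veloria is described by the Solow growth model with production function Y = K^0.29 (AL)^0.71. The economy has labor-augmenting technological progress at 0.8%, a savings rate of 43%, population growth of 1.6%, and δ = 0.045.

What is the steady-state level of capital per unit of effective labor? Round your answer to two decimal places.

Steady state requires s·f(k) = (n + g + δ)·k, i.e. s·k^α = (n + g + δ)·k.
Rearranging, k^(1−α) = s / (n + g + δ).
k^0.71 = 0.43 / (0.016 + 0.008 + 0.045) = 0.43 / 0.069 = 6.2319
k* = 6.2319^(1/0.71) ≈ 13.1578

k* = 13.16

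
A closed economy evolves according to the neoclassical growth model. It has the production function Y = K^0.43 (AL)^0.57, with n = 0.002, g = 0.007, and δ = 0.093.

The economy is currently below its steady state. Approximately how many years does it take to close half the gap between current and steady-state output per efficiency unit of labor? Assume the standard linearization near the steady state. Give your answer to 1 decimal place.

t_½ ≈ 11.9 years

Near the steady state the convergence rate is λ = (1 − α)(n + g + δ).
λ = (1 − 0.43) × 0.102 = 0.57 × 0.102 = 0.05814
Half-life = ln 2 / λ = 0.6931 / 0.05814 ≈ 11.92 years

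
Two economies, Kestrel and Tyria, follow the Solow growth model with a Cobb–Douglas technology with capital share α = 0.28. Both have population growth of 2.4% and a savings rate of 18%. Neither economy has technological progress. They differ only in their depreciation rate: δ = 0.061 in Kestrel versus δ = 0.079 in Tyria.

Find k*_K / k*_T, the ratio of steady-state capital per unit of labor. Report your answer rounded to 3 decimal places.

ratio ≈ 1.306

Steady-state k* = [s/(n + δ)]^(1/(1−α)), so the ratio is [ (s_K/(n + δ)_K) / (s_T/(n + δ)_T) ]^1.3889.
s_K/(n + δ)_K = 0.18/0.085 = 2.1176; s_T/(n + δ)_T = 0.18/0.103 = 1.7476.
Ratio = (2.1176/1.7476)^1.3889 = 1.2117^1.3889 ≈ 1.3057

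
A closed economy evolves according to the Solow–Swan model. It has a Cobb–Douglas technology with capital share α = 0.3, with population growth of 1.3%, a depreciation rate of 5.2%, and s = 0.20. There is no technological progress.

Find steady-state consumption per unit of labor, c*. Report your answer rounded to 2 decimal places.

c* ≈ 1.30

Steady state requires s·f(k) = (n + δ)·k, i.e. s·k^α = (n + δ)·k.
Dividing both sides by k: k^(1−α) = s / (n + δ).
k^0.7 = 0.20 / (0.013 + 0.052) = 0.20 / 0.065 = 3.0769
k* = 3.0769^(1/0.7) ≈ 4.9809
y* = (k*)^α = 4.9809^0.3 ≈ 1.6188
c* = (1 − s)·y* = (1 − 0.20) × 1.6188 ≈ 1.2950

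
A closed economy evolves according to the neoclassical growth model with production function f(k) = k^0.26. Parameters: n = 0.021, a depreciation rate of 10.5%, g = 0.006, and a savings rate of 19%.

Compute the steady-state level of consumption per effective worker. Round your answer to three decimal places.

At the steady state, Δk = 0, so s·k^α = (n + g + δ)·k.
Dividing both sides by k: k^(1−α) = s / (n + g + δ).
k^0.74 = 0.19 / (0.021 + 0.006 + 0.105) = 0.19 / 0.132 = 1.4394
k* = 1.4394^(1/0.74) ≈ 1.6359
y* = (k*)^α = 1.6359^0.26 ≈ 1.1365
c* = (1 − s)·y* = (1 − 0.19) × 1.1365 ≈ 0.9206

c* = 0.921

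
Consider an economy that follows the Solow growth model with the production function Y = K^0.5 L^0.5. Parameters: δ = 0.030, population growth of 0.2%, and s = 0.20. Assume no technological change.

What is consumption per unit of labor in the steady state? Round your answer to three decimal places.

In steady state, investment equals break-even investment: s·k^α = (n + δ)·k.
Dividing both sides by k: k^(1−α) = s / (n + δ).
k^0.5 = 0.20 / (0.002 + 0.030) = 0.20 / 0.032 = 6.2500
k* = 6.2500^(1/0.5) ≈ 39.0625
y* = (k*)^α = 39.0625^0.5 ≈ 6.2500
c* = (1 − s)·y* = (1 − 0.20) × 6.2500 ≈ 5.0000

c* ≈ 5.000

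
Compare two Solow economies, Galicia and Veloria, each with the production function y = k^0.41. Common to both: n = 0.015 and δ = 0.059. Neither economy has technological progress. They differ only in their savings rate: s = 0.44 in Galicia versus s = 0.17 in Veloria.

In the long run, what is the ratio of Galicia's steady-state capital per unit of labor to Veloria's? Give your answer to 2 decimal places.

ratio ≈ 5.01

Steady-state k* = [s/(n + δ)]^(1/(1−α)), so the ratio is [ (s_G/(n + δ)_G) / (s_V/(n + δ)_V) ]^1.6949.
s_G/(n + δ)_G = 0.44/0.074 = 5.9459; s_V/(n + δ)_V = 0.17/0.074 = 2.2973.
Ratio = (5.9459/2.2973)^1.6949 = 2.5882^1.6949 ≈ 5.0118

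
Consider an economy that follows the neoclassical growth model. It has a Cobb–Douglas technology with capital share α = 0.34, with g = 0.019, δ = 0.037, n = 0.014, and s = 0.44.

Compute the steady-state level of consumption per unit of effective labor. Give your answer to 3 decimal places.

c* = 1.444

In steady state, investment equals break-even investment: s·k^α = (n + g + δ)·k.
Rearranging, k^(1−α) = s / (n + g + δ).
k^0.66 = 0.44 / (0.014 + 0.019 + 0.037) = 0.44 / 0.070 = 6.2857
k* = 6.2857^(1/0.66) ≈ 16.2042
y* = (k*)^α = 16.2042^0.34 ≈ 2.5779
c* = (1 − s)·y* = (1 − 0.44) × 2.5779 ≈ 1.4436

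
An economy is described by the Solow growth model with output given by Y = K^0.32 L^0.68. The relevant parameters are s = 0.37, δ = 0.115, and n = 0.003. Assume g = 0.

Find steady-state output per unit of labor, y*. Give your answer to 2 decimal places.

At the steady state, Δk = 0, so s·k^α = (n + δ)·k.
Rearranging, k^(1−α) = s / (n + δ).
k^0.68 = 0.37 / (0.003 + 0.115) = 0.37 / 0.118 = 3.1356
k* = 3.1356^(1/0.68) ≈ 5.3689
y* = (k*)^α = 5.3689^0.32 ≈ 1.7122

y* = 1.71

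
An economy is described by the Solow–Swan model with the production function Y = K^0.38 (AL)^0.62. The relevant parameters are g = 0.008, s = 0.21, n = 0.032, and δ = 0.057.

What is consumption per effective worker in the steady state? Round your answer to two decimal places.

c* = 1.27

At the steady state, Δk = 0, so s·k^α = (n + g + δ)·k.
Rearranging, k^(1−α) = s / (n + g + δ).
k^0.62 = 0.21 / (0.032 + 0.008 + 0.057) = 0.21 / 0.097 = 2.1649
k* = 2.1649^(1/0.62) ≈ 3.4756
y* = (k*)^α = 3.4756^0.38 ≈ 1.6054
c* = (1 − s)·y* = (1 − 0.21) × 1.6054 ≈ 1.2683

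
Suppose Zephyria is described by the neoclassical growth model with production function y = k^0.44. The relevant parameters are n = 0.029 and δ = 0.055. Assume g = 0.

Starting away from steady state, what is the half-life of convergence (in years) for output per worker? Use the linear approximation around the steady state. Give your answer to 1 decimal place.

about 14.7 years

Near the steady state the convergence rate is λ = (1 − α)(n + δ).
λ = (1 − 0.44) × 0.084 = 0.56 × 0.084 = 0.04704
Half-life = ln 2 / λ = 0.6931 / 0.04704 ≈ 14.73 years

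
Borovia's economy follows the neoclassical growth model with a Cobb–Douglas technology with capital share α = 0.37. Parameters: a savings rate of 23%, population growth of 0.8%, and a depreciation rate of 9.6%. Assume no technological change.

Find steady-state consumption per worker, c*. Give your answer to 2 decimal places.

c* ≈ 1.23

In steady state, investment equals break-even investment: s·k^α = (n + δ)·k.
Dividing both sides by k: k^(1−α) = s / (n + δ).
k^0.63 = 0.23 / (0.008 + 0.096) = 0.23 / 0.104 = 2.2115
k* = 2.2115^(1/0.63) ≈ 3.5247
y* = (k*)^α = 3.5247^0.37 ≈ 1.5938
c* = (1 − s)·y* = (1 − 0.23) × 1.5938 ≈ 1.2272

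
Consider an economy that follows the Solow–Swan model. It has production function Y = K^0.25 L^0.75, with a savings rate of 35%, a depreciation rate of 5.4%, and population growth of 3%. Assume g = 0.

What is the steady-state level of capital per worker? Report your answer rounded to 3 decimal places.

k* = 6.705

At the steady state, Δk = 0, so s·k^α = (n + δ)·k.
Rearranging, k^(1−α) = s / (n + δ).
k^0.75 = 0.35 / (0.030 + 0.054) = 0.35 / 0.084 = 4.1667
k* = 4.1667^(1/0.75) ≈ 6.7049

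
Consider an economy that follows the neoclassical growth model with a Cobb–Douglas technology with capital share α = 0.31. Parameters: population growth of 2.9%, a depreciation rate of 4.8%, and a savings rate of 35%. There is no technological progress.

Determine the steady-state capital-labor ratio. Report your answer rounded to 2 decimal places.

Steady state requires s·f(k) = (n + δ)·k, i.e. s·k^α = (n + δ)·k.
Rearranging, k^(1−α) = s / (n + δ).
k^0.69 = 0.35 / (0.029 + 0.048) = 0.35 / 0.077 = 4.5455
k* = 4.5455^(1/0.69) ≈ 8.9746

k* = 8.97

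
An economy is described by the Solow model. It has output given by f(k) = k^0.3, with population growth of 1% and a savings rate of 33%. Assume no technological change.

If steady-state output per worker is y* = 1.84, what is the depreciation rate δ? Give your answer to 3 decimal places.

Steady state requires s·f(k) = (n + δ)·k, i.e. s·k^α = (n + δ)·k.
Since y* = [s/(n + δ)]^(α/(1−α)), we have s/(n + δ) = (y*)^((1−α)/α) = 1.84^2.3333 = 4.1486.
Therefore n + δ = s / 4.1486 = 0.33 / 4.1486 = 0.0795, so δ = 0.0795 − 0.010 = 0.0695.

δ ≈ 0.070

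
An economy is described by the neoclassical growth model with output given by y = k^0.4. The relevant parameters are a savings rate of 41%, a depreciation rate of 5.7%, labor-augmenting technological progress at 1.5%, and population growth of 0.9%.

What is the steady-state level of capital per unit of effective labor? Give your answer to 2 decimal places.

k* = 14.92

Steady state requires s·f(k) = (n + g + δ)·k, i.e. s·k^α = (n + g + δ)·k.
Rearranging, k^(1−α) = s / (n + g + δ).
k^0.6 = 0.41 / (0.009 + 0.015 + 0.057) = 0.41 / 0.081 = 5.0617
k* = 5.0617^(1/0.6) ≈ 14.9220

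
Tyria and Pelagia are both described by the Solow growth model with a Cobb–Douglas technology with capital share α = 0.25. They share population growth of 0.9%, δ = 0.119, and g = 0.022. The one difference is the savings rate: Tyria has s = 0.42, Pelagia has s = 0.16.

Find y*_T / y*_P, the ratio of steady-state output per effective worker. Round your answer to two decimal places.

Steady-state y* = [s/(n + g + δ)]^(α/(1−α)), so the ratio is [ (s_T/(n + g + δ)_T) / (s_P/(n + g + δ)_P) ]^0.3333.
s_T/(n + g + δ)_T = 0.42/0.150 = 2.8000; s_P/(n + g + δ)_P = 0.16/0.150 = 1.0667.
Ratio = (2.8000/1.0667)^0.3333 = 2.6249^0.3333 ≈ 1.3794

ratio ≈ 1.38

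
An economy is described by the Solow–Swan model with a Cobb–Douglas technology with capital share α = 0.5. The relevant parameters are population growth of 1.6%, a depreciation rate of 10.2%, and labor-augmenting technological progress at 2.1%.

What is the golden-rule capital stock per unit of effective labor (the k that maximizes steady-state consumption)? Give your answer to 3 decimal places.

The golden rule sets f'(k) = n + g + δ, i.e. α·k^(α−1) = n + g + δ.
So k^(1−α) = α / (n + g + δ) = 0.5 / 0.139 = 3.5971.
k_gold = 3.5971^(1/0.5) ≈ 12.9391

k_gold ≈ 12.939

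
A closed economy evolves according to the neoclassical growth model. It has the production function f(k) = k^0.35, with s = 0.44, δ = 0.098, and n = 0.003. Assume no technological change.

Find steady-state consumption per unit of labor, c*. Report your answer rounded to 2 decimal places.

Steady state requires s·f(k) = (n + δ)·k, i.e. s·k^α = (n + δ)·k.
Dividing both sides by k: k^(1−α) = s / (n + δ).
k^0.65 = 0.44 / (0.003 + 0.098) = 0.44 / 0.101 = 4.3564
k* = 4.3564^(1/0.65) ≈ 9.6222
y* = (k*)^α = 9.6222^0.35 ≈ 2.2087
c* = (1 − s)·y* = (1 − 0.44) × 2.2087 ≈ 1.2369

c* = 1.24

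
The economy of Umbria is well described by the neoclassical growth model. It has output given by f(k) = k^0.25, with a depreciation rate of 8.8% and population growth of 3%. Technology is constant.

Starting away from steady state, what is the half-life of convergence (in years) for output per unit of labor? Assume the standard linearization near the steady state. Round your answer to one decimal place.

about 7.8 years

Near the steady state the convergence rate is λ = (1 − α)(n + δ).
λ = (1 − 0.25) × 0.118 = 0.75 × 0.118 = 0.0885
Half-life = ln 2 / λ = 0.6931 / 0.0885 ≈ 7.83 years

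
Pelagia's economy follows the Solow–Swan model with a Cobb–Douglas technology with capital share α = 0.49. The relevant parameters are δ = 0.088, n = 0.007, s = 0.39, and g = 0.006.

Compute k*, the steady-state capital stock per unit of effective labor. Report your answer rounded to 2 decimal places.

Steady state requires s·f(k) = (n + g + δ)·k, i.e. s·k^α = (n + g + δ)·k.
Dividing both sides by k: k^(1−α) = s / (n + g + δ).
k^0.51 = 0.39 / (0.007 + 0.006 + 0.088) = 0.39 / 0.101 = 3.8614
k* = 3.8614^(1/0.51) ≈ 14.1410

k* ≈ 14.14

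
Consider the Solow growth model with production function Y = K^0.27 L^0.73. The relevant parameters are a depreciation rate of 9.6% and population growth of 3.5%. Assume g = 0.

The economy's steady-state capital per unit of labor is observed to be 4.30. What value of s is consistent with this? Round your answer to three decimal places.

At the steady state, Δk = 0, so s·k^α = (n + δ)·k.
So s / (n + δ) = (k*)^(1−α) = 4.30^0.73 = 2.9002.
Therefore s = 2.9002 × (n + δ) = 2.9002 × 0.131 = 0.3799.

s ≈ 0.380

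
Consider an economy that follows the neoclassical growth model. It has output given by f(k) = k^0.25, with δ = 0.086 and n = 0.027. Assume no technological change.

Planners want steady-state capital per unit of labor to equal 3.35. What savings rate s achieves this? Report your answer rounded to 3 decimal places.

Steady state requires s·f(k) = (n + δ)·k, i.e. s·k^α = (n + δ)·k.
So s / (n + δ) = (k*)^(1−α) = 3.35^0.75 = 2.4762.
Therefore s = 2.4762 × (n + δ) = 2.4762 × 0.113 = 0.2798.

s ≈ 0.280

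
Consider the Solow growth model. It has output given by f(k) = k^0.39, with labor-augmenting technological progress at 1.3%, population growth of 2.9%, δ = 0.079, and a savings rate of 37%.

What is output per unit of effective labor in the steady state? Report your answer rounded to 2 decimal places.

At the steady state, Δk = 0, so s·k^α = (n + g + δ)·k.
Rearranging, k^(1−α) = s / (n + g + δ).
k^0.61 = 0.37 / (0.029 + 0.013 + 0.079) = 0.37 / 0.121 = 3.0579
k* = 3.0579^(1/0.61) ≈ 6.2485
y* = (k*)^α = 6.2485^0.39 ≈ 2.0434

y* = 2.04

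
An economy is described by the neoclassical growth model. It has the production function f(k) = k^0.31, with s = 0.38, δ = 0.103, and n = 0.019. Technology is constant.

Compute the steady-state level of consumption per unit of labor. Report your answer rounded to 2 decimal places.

c* ≈ 1.03

At the steady state, Δk = 0, so s·k^α = (n + δ)·k.
Dividing both sides by k: k^(1−α) = s / (n + δ).
k^0.69 = 0.38 / (0.019 + 0.103) = 0.38 / 0.122 = 3.1148
k* = 3.1148^(1/0.69) ≈ 5.1894
y* = (k*)^α = 5.1894^0.31 ≈ 1.6660
c* = (1 − s)·y* = (1 − 0.38) × 1.6660 ≈ 1.0329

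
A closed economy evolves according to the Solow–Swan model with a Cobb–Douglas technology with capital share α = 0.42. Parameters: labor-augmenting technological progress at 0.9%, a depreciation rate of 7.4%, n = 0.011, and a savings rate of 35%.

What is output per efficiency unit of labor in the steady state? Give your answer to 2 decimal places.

y* = 2.59

Steady state requires s·f(k) = (n + g + δ)·k, i.e. s·k^α = (n + g + δ)·k.
Dividing both sides by k: k^(1−α) = s / (n + g + δ).
k^0.58 = 0.35 / (0.011 + 0.009 + 0.074) = 0.35 / 0.094 = 3.7234
k* = 3.7234^(1/0.58) ≈ 9.6467
y* = (k*)^α = 9.6467^0.42 ≈ 2.5908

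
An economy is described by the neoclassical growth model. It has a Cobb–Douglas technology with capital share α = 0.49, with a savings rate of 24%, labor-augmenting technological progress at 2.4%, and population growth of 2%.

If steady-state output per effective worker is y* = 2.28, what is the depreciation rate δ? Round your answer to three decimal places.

δ ≈ 0.058

In steady state, investment equals break-even investment: s·k^α = (n + g + δ)·k.
Since y* = [s/(n + g + δ)]^(α/(1−α)), we have s/(n + g + δ) = (y*)^((1−α)/α) = 2.28^1.0408 = 2.3580.
Therefore n + g + δ = s / 2.3580 = 0.24 / 2.3580 = 0.1018, so δ = 0.1018 − 0.044 = 0.0578.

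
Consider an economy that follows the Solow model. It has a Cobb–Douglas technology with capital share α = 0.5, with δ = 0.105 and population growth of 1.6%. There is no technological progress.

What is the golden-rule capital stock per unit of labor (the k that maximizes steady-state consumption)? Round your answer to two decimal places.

The golden rule sets f'(k) = n + δ, i.e. α·k^(α−1) = n + δ.
So k^(1−α) = α / (n + δ) = 0.5 / 0.121 = 4.1322.
k_gold = 4.1322^(1/0.5) ≈ 17.0751

k_gold ≈ 17.08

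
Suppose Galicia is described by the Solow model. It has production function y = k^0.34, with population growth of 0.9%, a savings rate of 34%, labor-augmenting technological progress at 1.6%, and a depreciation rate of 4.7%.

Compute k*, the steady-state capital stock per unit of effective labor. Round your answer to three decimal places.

k* = 10.506

Steady state requires s·f(k) = (n + g + δ)·k, i.e. s·k^α = (n + g + δ)·k.
Rearranging, k^(1−α) = s / (n + g + δ).
k^0.66 = 0.34 / (0.009 + 0.016 + 0.047) = 0.34 / 0.072 = 4.7222
k* = 4.7222^(1/0.66) ≈ 10.5058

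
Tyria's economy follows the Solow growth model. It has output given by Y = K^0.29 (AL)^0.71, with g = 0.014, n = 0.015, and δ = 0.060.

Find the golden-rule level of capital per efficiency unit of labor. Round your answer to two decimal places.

The golden rule sets f'(k) = n + g + δ, i.e. α·k^(α−1) = n + g + δ.
So k^(1−α) = α / (n + g + δ) = 0.29 / 0.089 = 3.2584.
k_gold = 3.2584^(1/0.71) ≈ 5.2789

k_gold ≈ 5.28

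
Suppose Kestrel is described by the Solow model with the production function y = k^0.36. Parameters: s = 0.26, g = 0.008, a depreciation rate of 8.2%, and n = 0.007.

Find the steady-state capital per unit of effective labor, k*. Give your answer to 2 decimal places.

k* = 4.67

At the steady state, Δk = 0, so s·k^α = (n + g + δ)·k.
Dividing both sides by k: k^(1−α) = s / (n + g + δ).
k^0.64 = 0.26 / (0.007 + 0.008 + 0.082) = 0.26 / 0.097 = 2.6804
k* = 2.6804^(1/0.64) ≈ 4.6673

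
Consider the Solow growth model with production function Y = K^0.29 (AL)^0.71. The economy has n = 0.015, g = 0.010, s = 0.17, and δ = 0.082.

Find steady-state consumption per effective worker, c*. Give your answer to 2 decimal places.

In steady state, investment equals break-even investment: s·k^α = (n + g + δ)·k.
Rearranging, k^(1−α) = s / (n + g + δ).
k^0.71 = 0.17 / (0.015 + 0.010 + 0.082) = 0.17 / 0.107 = 1.5888
k* = 1.5888^(1/0.71) ≈ 1.9195
y* = (k*)^α = 1.9195^0.29 ≈ 1.2082
c* = (1 − s)·y* = (1 − 0.17) × 1.2082 ≈ 1.0028

c* = 1.00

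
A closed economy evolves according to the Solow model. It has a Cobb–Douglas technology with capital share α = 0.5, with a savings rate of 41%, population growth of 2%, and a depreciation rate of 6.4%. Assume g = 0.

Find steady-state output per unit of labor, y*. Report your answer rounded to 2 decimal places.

In steady state, investment equals break-even investment: s·k^α = (n + δ)·k.
Rearranging, k^(1−α) = s / (n + δ).
k^0.5 = 0.41 / (0.020 + 0.064) = 0.41 / 0.084 = 4.8810
k* = 4.8810^(1/0.5) ≈ 23.8242
y* = (k*)^α = 23.8242^0.5 ≈ 4.8810

y* = 4.88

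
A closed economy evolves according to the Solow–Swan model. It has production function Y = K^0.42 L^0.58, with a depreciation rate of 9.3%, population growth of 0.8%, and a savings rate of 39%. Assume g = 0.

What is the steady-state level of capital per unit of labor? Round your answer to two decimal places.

k* ≈ 10.27

At the steady state, Δk = 0, so s·k^α = (n + δ)·k.
Rearranging, k^(1−α) = s / (n + δ).
k^0.58 = 0.39 / (0.008 + 0.093) = 0.39 / 0.101 = 3.8614
k* = 3.8614^(1/0.58) ≈ 10.2714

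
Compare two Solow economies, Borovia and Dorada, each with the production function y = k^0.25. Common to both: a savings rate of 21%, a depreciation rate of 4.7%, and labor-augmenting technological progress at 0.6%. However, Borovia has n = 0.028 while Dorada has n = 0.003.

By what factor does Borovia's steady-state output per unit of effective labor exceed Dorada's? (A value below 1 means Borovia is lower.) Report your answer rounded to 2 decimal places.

Steady-state y* = [s/(n + g + δ)]^(α/(1−α)), so the ratio is [ (s_B/(n + g + δ)_B) / (s_D/(n + g + δ)_D) ]^0.3333.
s_B/(n + g + δ)_B = 0.21/0.081 = 2.5926; s_D/(n + g + δ)_D = 0.21/0.056 = 3.7500.
Ratio = (2.5926/3.7500)^0.3333 = 0.6914^0.3333 ≈ 0.8843

y*_B / y*_D ≈ 0.88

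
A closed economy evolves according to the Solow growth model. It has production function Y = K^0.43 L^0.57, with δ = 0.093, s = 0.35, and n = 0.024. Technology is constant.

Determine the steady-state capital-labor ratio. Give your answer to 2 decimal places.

k* = 6.84

At the steady state, Δk = 0, so s·k^α = (n + δ)·k.
Rearranging, k^(1−α) = s / (n + δ).
k^0.57 = 0.35 / (0.024 + 0.093) = 0.35 / 0.117 = 2.9915
k* = 2.9915^(1/0.57) ≈ 6.8374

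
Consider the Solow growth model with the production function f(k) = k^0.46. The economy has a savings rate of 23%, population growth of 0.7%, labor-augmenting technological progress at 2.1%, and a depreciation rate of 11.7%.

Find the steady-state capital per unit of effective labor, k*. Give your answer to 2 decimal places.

At the steady state, Δk = 0, so s·k^α = (n + g + δ)·k.
Rearranging, k^(1−α) = s / (n + g + δ).
k^0.54 = 0.23 / (0.007 + 0.021 + 0.117) = 0.23 / 0.145 = 1.5862
k* = 1.5862^(1/0.54) ≈ 2.3498

k* ≈ 2.35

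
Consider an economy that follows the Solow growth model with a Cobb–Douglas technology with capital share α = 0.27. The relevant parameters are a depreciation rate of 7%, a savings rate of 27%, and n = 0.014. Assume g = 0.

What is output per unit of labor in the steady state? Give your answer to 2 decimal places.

At the steady state, Δk = 0, so s·k^α = (n + δ)·k.
Rearranging, k^(1−α) = s / (n + δ).
k^0.73 = 0.27 / (0.014 + 0.070) = 0.27 / 0.084 = 3.2143
k* = 3.2143^(1/0.73) ≈ 4.9504
y* = (k*)^α = 4.9504^0.27 ≈ 1.5401

y* = 1.54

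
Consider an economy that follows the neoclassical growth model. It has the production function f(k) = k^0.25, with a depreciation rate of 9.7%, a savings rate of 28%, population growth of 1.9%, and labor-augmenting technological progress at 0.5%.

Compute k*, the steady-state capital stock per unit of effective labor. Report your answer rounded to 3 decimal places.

In steady state, investment equals break-even investment: s·k^α = (n + g + δ)·k.
Dividing both sides by k: k^(1−α) = s / (n + g + δ).
k^0.75 = 0.28 / (0.019 + 0.005 + 0.097) = 0.28 / 0.121 = 2.3140
k* = 2.3140^(1/0.75) ≈ 3.0607

k* ≈ 3.061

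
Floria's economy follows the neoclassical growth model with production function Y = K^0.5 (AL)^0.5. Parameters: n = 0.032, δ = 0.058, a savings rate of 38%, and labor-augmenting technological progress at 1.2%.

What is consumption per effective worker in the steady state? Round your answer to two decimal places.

Steady state requires s·f(k) = (n + g + δ)·k, i.e. s·k^α = (n + g + δ)·k.
Rearranging, k^(1−α) = s / (n + g + δ).
k^0.5 = 0.38 / (0.032 + 0.012 + 0.058) = 0.38 / 0.102 = 3.7255
k* = 3.7255^(1/0.5) ≈ 13.8794
y* = (k*)^α = 13.8794^0.5 ≈ 3.7255
c* = (1 − s)·y* = (1 − 0.38) × 3.7255 ≈ 2.3098

c* ≈ 2.31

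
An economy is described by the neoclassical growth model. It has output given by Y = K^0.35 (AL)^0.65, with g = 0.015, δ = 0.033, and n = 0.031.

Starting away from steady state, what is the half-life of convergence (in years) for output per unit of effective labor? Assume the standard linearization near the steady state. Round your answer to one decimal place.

Near the steady state the convergence rate is λ = (1 − α)(n + g + δ).
λ = (1 − 0.35) × 0.079 = 0.65 × 0.079 = 0.05135
Half-life = ln 2 / λ = 0.6931 / 0.05135 ≈ 13.50 years

t_½ ≈ 13.5 years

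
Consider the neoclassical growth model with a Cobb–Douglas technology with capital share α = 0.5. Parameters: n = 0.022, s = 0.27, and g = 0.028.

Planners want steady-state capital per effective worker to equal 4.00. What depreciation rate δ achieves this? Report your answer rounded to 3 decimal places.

δ ≈ 0.085

Steady state requires s·f(k) = (n + g + δ)·k, i.e. s·k^α = (n + g + δ)·k.
So s / (n + g + δ) = (k*)^(1−α) = 4.00^0.5 = 2.0000.
Therefore n + g + δ = s / 2.0000 = 0.27 / 2.0000 = 0.1350, so δ = 0.1350 − 0.050 = 0.0850.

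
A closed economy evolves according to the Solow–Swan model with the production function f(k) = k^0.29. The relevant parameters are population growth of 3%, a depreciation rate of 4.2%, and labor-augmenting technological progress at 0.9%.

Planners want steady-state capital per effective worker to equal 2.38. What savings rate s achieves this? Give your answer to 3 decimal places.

s ≈ 0.150

At the steady state, Δk = 0, so s·k^α = (n + g + δ)·k.
So s / (n + g + δ) = (k*)^(1−α) = 2.38^0.71 = 1.8508.
Therefore s = 1.8508 × (n + g + δ) = 1.8508 × 0.081 = 0.1499.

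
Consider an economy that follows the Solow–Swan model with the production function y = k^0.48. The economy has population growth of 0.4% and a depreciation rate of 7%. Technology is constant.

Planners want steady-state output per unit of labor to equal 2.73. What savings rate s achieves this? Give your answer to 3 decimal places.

s ≈ 0.220

At the steady state, Δk = 0, so s·k^α = (n + δ)·k.
Since y* = [s/(n + δ)]^(α/(1−α)), we have s/(n + δ) = (y*)^((1−α)/α) = 2.73^1.0833 = 2.9682.
Therefore s = 2.9682 × (n + δ) = 2.9682 × 0.074 = 0.2196.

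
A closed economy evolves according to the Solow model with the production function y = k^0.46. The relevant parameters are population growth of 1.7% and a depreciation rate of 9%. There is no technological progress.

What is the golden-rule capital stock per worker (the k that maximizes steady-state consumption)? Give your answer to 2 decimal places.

The golden rule sets f'(k) = n + δ, i.e. α·k^(α−1) = n + δ.
So k^(1−α) = α / (n + δ) = 0.46 / 0.107 = 4.2991.
k_gold = 4.2991^(1/0.54) ≈ 14.8909

k_gold ≈ 14.89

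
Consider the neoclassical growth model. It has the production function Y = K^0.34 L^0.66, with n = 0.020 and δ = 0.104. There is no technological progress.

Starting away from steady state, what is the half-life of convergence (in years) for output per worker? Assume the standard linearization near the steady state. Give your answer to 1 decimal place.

half-life ≈ 8.5 years

Near the steady state the convergence rate is λ = (1 − α)(n + δ).
λ = (1 − 0.34) × 0.124 = 0.66 × 0.124 = 0.08184
Half-life = ln 2 / λ = 0.6931 / 0.08184 ≈ 8.47 years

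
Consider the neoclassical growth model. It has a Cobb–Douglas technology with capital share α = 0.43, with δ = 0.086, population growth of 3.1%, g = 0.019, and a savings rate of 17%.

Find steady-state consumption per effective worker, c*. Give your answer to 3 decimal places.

c* ≈ 0.982

At the steady state, Δk = 0, so s·k^α = (n + g + δ)·k.
Rearranging, k^(1−α) = s / (n + g + δ).
k^0.57 = 0.17 / (0.031 + 0.019 + 0.086) = 0.17 / 0.136 = 1.2500
k* = 1.2500^(1/0.57) ≈ 1.4792
y* = (k*)^α = 1.4792^0.43 ≈ 1.1833
c* = (1 − s)·y* = (1 − 0.17) × 1.1833 ≈ 0.9821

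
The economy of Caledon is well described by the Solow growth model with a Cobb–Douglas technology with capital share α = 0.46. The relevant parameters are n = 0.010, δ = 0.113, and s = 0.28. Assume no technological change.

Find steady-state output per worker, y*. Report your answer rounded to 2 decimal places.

y* ≈ 2.02

Steady state requires s·f(k) = (n + δ)·k, i.e. s·k^α = (n + δ)·k.
Rearranging, k^(1−α) = s / (n + δ).
k^0.54 = 0.28 / (0.010 + 0.113) = 0.28 / 0.123 = 2.2764
k* = 2.2764^(1/0.54) ≈ 4.5875
y* = (k*)^α = 4.5875^0.46 ≈ 2.0152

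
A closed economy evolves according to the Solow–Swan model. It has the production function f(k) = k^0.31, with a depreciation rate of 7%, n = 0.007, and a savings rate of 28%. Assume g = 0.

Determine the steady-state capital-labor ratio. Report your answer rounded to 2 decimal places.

Steady state requires s·f(k) = (n + δ)·k, i.e. s·k^α = (n + δ)·k.
Rearranging, k^(1−α) = s / (n + δ).
k^0.69 = 0.28 / (0.007 + 0.070) = 0.28 / 0.077 = 3.6364
k* = 3.6364^(1/0.69) ≈ 6.4948

k* ≈ 6.49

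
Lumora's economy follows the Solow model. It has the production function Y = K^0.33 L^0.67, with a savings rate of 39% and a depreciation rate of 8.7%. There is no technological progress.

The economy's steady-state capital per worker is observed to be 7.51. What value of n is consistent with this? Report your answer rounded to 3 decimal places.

n ≈ 0.014

In steady state, investment equals break-even investment: s·k^α = (n + δ)·k.
So s / (n + δ) = (k*)^(1−α) = 7.51^0.67 = 3.8608.
Therefore n + δ = s / 3.8608 = 0.39 / 3.8608 = 0.1010, so n = 0.1010 − 0.087 = 0.0140.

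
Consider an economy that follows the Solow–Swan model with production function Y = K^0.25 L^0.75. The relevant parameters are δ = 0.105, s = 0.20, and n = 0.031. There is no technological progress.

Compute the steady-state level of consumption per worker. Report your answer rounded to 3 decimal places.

At the steady state, Δk = 0, so s·k^α = (n + δ)·k.
Dividing both sides by k: k^(1−α) = s / (n + δ).
k^0.75 = 0.20 / (0.031 + 0.105) = 0.20 / 0.136 = 1.4706
k* = 1.4706^(1/0.75) ≈ 1.6723
y* = (k*)^α = 1.6723^0.25 ≈ 1.1372
c* = (1 − s)·y* = (1 − 0.20) × 1.1372 ≈ 0.9098

c* = 0.910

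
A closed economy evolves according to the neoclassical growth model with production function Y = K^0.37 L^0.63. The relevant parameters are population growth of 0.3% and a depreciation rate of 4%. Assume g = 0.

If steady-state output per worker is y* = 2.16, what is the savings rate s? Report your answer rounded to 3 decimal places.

At the steady state, Δk = 0, so s·k^α = (n + δ)·k.
Since y* = [s/(n + δ)]^(α/(1−α)), we have s/(n + δ) = (y*)^((1−α)/α) = 2.16^1.7027 = 3.7109.
Therefore s = 3.7109 × (n + δ) = 3.7109 × 0.043 = 0.1596.

s ≈ 0.160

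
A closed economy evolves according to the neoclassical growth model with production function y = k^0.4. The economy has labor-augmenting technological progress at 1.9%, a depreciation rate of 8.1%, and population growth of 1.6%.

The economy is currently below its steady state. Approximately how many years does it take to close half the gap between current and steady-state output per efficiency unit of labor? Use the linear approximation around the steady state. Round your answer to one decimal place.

about 10.0 years

Near the steady state the convergence rate is λ = (1 − α)(n + g + δ).
λ = (1 − 0.4) × 0.116 = 0.6 × 0.116 = 0.0696
Half-life = ln 2 / λ = 0.6931 / 0.0696 ≈ 9.96 years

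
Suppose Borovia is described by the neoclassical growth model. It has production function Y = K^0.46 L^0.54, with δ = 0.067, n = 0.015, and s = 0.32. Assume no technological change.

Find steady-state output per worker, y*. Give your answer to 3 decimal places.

y* ≈ 3.190

At the steady state, Δk = 0, so s·k^α = (n + δ)·k.
Dividing both sides by k: k^(1−α) = s / (n + δ).
k^0.54 = 0.32 / (0.015 + 0.067) = 0.32 / 0.082 = 3.9024
k* = 3.9024^(1/0.54) ≈ 12.4468
y* = (k*)^α = 12.4468^0.46 ≈ 3.1895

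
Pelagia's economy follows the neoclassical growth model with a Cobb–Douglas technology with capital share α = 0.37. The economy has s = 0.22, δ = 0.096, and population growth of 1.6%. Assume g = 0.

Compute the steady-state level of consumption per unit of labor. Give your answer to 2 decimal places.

In steady state, investment equals break-even investment: s·k^α = (n + δ)·k.
Rearranging, k^(1−α) = s / (n + δ).
k^0.63 = 0.22 / (0.016 + 0.096) = 0.22 / 0.112 = 1.9643
k* = 1.9643^(1/0.63) ≈ 2.9202
y* = (k*)^α = 2.9202^0.37 ≈ 1.4866
c* = (1 − s)·y* = (1 − 0.22) × 1.4866 ≈ 1.1595

c* ≈ 1.16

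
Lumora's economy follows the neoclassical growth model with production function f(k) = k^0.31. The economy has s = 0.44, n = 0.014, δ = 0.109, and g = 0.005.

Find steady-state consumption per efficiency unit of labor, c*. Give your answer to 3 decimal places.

c* = 0.975

At the steady state, Δk = 0, so s·k^α = (n + g + δ)·k.
Dividing both sides by k: k^(1−α) = s / (n + g + δ).
k^0.69 = 0.44 / (0.014 + 0.005 + 0.109) = 0.44 / 0.128 = 3.4375
k* = 3.4375^(1/0.69) ≈ 5.9864
y* = (k*)^α = 5.9864^0.31 ≈ 1.7415
c* = (1 − s)·y* = (1 − 0.44) × 1.7415 ≈ 0.9752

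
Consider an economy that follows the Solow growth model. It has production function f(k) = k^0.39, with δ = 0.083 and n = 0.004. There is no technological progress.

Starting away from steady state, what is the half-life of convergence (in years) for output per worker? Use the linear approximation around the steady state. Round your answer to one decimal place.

Near the steady state the convergence rate is λ = (1 − α)(n + δ).
λ = (1 − 0.39) × 0.087 = 0.61 × 0.087 = 0.05307
Half-life = ln 2 / λ = 0.6931 / 0.05307 ≈ 13.06 years

half-life ≈ 13.1 years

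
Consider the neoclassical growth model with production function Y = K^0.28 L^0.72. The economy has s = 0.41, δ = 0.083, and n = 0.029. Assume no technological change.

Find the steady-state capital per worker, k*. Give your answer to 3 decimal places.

In steady state, investment equals break-even investment: s·k^α = (n + δ)·k.
Rearranging, k^(1−α) = s / (n + δ).
k^0.72 = 0.41 / (0.029 + 0.083) = 0.41 / 0.112 = 3.6607
k* = 3.6607^(1/0.72) ≈ 6.0636

k* = 6.064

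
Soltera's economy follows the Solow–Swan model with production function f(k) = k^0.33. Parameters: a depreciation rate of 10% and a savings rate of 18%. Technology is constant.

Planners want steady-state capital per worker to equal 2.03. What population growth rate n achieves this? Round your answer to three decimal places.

Steady state requires s·f(k) = (n + δ)·k, i.e. s·k^α = (n + δ)·k.
So s / (n + δ) = (k*)^(1−α) = 2.03^0.67 = 1.6070.
Therefore n + δ = s / 1.6070 = 0.18 / 1.6070 = 0.1120, so n = 0.1120 − 0.100 = 0.0120.

n ≈ 0.012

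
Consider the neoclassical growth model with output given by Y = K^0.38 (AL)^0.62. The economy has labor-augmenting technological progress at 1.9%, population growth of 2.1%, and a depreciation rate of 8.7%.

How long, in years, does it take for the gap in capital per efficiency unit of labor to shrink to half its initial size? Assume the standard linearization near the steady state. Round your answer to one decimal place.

about 8.8 years

Near the steady state the convergence rate is λ = (1 − α)(n + g + δ).
λ = (1 − 0.38) × 0.127 = 0.62 × 0.127 = 0.07874
Half-life = ln 2 / λ = 0.6931 / 0.07874 ≈ 8.80 years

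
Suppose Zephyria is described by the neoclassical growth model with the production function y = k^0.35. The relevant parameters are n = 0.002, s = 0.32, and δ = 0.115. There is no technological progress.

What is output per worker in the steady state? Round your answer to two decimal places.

In steady state, investment equals break-even investment: s·k^α = (n + δ)·k.
Dividing both sides by k: k^(1−α) = s / (n + δ).
k^0.65 = 0.32 / (0.002 + 0.115) = 0.32 / 0.117 = 2.7350
k* = 2.7350^(1/0.65) ≈ 4.7016
y* = (k*)^α = 4.7016^0.35 ≈ 1.7190

y* = 1.72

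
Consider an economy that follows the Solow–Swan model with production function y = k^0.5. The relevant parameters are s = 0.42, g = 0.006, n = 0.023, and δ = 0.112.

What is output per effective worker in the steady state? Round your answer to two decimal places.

y* ≈ 2.98

At the steady state, Δk = 0, so s·k^α = (n + g + δ)·k.
Rearranging, k^(1−α) = s / (n + g + δ).
k^0.5 = 0.42 / (0.023 + 0.006 + 0.112) = 0.42 / 0.141 = 2.9787
k* = 2.9787^(1/0.5) ≈ 8.8727
y* = (k*)^α = 8.8727^0.5 ≈ 2.9787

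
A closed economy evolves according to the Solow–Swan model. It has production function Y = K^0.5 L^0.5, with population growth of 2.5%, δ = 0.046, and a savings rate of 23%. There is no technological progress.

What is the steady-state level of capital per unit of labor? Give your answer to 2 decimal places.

At the steady state, Δk = 0, so s·k^α = (n + δ)·k.
Rearranging, k^(1−α) = s / (n + δ).
k^0.5 = 0.23 / (0.025 + 0.046) = 0.23 / 0.071 = 3.2394
k* = 3.2394^(1/0.5) ≈ 10.4937

k* = 10.49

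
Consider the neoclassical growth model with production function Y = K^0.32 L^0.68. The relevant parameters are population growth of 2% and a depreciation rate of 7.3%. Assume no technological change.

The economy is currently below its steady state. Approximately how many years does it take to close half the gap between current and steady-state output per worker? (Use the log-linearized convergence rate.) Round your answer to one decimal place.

about 11.0 years

Near the steady state the convergence rate is λ = (1 − α)(n + δ).
λ = (1 − 0.32) × 0.093 = 0.68 × 0.093 = 0.06324
Half-life = ln 2 / λ = 0.6931 / 0.06324 ≈ 10.96 years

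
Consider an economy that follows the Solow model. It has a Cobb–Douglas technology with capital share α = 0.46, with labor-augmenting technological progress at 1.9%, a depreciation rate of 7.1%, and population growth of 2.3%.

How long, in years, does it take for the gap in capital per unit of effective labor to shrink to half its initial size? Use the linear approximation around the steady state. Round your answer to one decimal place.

Near the steady state the convergence rate is λ = (1 − α)(n + g + δ).
λ = (1 − 0.46) × 0.113 = 0.54 × 0.113 = 0.06102
Half-life = ln 2 / λ = 0.6931 / 0.06102 ≈ 11.36 years

about 11.4 years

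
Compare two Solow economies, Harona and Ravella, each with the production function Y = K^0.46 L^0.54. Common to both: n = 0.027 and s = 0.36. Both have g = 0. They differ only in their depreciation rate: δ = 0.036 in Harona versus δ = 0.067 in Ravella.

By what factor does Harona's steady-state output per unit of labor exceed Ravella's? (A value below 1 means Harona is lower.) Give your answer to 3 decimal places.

ratio ≈ 1.406

Steady-state y* = [s/(n + δ)]^(α/(1−α)), so the ratio is [ (s_H/(n + δ)_H) / (s_R/(n + δ)_R) ]^0.8519.
s_H/(n + δ)_H = 0.36/0.063 = 5.7143; s_R/(n + δ)_R = 0.36/0.094 = 3.8298.
Ratio = (5.7143/3.8298)^0.8519 = 1.4921^0.8519 ≈ 1.4062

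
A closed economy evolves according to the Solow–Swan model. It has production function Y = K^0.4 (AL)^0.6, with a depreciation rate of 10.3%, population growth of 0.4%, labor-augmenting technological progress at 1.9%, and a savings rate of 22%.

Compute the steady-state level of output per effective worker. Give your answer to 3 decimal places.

In steady state, investment equals break-even investment: s·k^α = (n + g + δ)·k.
Dividing both sides by k: k^(1−α) = s / (n + g + δ).
k^0.6 = 0.22 / (0.004 + 0.019 + 0.103) = 0.22 / 0.126 = 1.7460
k* = 1.7460^(1/0.6) ≈ 2.5317
y* = (k*)^α = 2.5317^0.4 ≈ 1.4500

y* = 1.450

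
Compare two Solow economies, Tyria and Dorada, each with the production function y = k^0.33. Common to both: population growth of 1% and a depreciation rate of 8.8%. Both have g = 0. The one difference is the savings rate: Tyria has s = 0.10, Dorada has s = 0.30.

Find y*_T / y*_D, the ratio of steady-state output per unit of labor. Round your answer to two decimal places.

ratio ≈ 0.58

Steady-state y* = [s/(n + δ)]^(α/(1−α)), so the ratio is [ (s_T/(n + δ)_T) / (s_D/(n + δ)_D) ]^0.4925.
s_T/(n + δ)_T = 0.10/0.098 = 1.0204; s_D/(n + δ)_D = 0.30/0.098 = 3.0612.
Ratio = (1.0204/3.0612)^0.4925 = 0.3333^0.4925 ≈ 0.5821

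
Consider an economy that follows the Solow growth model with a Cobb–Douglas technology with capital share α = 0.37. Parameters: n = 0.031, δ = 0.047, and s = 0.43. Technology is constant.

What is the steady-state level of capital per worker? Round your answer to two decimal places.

At the steady state, Δk = 0, so s·k^α = (n + δ)·k.
Dividing both sides by k: k^(1−α) = s / (n + δ).
k^0.63 = 0.43 / (0.031 + 0.047) = 0.43 / 0.078 = 5.5128
k* = 5.5128^(1/0.63) ≈ 15.0239

k* ≈ 15.02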